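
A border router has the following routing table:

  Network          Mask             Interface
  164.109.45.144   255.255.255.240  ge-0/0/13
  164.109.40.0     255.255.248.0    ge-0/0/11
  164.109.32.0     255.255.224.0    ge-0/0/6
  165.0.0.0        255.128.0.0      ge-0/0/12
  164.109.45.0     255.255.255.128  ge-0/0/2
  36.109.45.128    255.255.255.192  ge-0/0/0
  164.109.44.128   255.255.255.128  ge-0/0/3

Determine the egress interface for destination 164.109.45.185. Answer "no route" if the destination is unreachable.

Routes whose prefix contains 164.109.45.185:
  164.109.32.0/19 (164.109.32.0 - 164.109.63.255) -> ge-0/0/6
  164.109.40.0/21 (164.109.40.0 - 164.109.47.255) -> ge-0/0/11
More-specific entries that do NOT match:
  164.109.45.144/28 (164.109.45.144 - 164.109.45.159) does not contain 164.109.45.185
  36.109.45.128/26 (36.109.45.128 - 36.109.45.191) does not contain 164.109.45.185
  164.109.45.0/25 (164.109.45.0 - 164.109.45.127) does not contain 164.109.45.185
  164.109.44.128/25 (164.109.44.128 - 164.109.44.255) does not contain 164.109.45.185
Longest matching prefix is /21 -> interface ge-0/0/11.

ge-0/0/11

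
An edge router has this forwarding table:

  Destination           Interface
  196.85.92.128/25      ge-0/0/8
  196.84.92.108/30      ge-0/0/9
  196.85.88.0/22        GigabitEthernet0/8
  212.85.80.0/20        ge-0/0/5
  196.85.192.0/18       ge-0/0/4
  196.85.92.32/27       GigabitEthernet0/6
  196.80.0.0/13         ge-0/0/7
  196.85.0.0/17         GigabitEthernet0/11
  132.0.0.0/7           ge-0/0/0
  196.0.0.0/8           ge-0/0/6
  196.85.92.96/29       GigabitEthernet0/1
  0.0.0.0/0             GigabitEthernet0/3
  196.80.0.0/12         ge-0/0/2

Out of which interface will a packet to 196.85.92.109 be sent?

Routes whose prefix contains 196.85.92.109:
  0.0.0.0/0 (default, matches everything) -> GigabitEthernet0/3
  196.0.0.0/8 (196.0.0.0 - 196.255.255.255) -> ge-0/0/6
  196.80.0.0/12 (196.80.0.0 - 196.95.255.255) -> ge-0/0/2
  196.80.0.0/13 (196.80.0.0 - 196.87.255.255) -> ge-0/0/7
  196.85.0.0/17 (196.85.0.0 - 196.85.127.255) -> GigabitEthernet0/11
More-specific entries that do NOT match:
  196.84.92.108/30 (196.84.92.108 - 196.84.92.111) does not contain 196.85.92.109
  196.85.92.96/29 (196.85.92.96 - 196.85.92.103) does not contain 196.85.92.109
  196.85.92.32/27 (196.85.92.32 - 196.85.92.63) does not contain 196.85.92.109
  196.85.92.128/25 (196.85.92.128 - 196.85.92.255) does not contain 196.85.92.109
  196.85.88.0/22 (196.85.88.0 - 196.85.91.255) does not contain 196.85.92.109
  212.85.80.0/20 (212.85.80.0 - 212.85.95.255) does not contain 196.85.92.109
  196.85.192.0/18 (196.85.192.0 - 196.85.255.255) does not contain 196.85.92.109
Longest matching prefix is /17 -> interface GigabitEthernet0/11.

GigabitEthernet0/11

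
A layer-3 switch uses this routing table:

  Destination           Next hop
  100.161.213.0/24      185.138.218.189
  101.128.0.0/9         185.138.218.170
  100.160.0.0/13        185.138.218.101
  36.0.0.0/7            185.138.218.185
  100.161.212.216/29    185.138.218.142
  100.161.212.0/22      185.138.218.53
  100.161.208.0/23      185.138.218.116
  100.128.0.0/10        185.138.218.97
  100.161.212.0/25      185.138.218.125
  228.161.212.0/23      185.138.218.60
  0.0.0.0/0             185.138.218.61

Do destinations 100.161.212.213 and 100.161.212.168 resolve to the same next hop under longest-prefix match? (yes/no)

100.161.212.213: longest match 100.161.212.0/22 -> 185.138.218.53
100.161.212.168: longest match 100.161.212.0/22 -> 185.138.218.53

yes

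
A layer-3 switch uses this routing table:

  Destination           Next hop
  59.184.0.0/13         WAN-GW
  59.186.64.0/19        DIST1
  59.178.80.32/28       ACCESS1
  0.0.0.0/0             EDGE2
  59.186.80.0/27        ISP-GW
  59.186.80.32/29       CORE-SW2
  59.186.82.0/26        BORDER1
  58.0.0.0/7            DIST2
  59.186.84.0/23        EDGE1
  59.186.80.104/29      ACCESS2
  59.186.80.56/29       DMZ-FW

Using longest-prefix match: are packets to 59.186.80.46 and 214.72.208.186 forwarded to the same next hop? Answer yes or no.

no

59.186.80.46: longest match 59.186.64.0/19 -> DIST1
214.72.208.186: longest match 0.0.0.0/0 -> EDGE2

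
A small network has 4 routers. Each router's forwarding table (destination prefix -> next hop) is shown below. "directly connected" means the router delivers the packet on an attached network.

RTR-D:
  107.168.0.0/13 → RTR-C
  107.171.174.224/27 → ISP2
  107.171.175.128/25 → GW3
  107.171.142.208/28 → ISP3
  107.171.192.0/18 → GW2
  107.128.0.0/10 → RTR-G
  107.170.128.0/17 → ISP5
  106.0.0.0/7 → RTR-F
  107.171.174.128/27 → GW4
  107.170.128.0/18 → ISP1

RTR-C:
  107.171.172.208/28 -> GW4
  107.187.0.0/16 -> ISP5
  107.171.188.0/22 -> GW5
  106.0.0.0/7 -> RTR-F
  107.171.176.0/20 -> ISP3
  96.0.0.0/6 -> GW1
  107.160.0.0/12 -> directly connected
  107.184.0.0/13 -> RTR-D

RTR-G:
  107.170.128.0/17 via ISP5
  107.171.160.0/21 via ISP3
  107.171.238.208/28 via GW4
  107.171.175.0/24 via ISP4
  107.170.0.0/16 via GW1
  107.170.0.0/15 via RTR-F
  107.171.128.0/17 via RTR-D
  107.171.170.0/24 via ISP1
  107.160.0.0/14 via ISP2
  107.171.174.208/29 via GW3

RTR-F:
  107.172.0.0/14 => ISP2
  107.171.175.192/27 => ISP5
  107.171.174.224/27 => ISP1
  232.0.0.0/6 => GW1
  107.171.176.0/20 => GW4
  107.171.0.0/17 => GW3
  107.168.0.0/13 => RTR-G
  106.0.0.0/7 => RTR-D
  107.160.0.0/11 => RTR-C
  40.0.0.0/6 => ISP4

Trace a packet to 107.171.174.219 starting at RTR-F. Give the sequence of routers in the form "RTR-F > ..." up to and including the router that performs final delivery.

RTR-F > RTR-G > RTR-D > RTR-C

At RTR-F: longest match for 107.171.174.219 is 107.168.0.0/13 -> RTR-G
At RTR-G: longest match for 107.171.174.219 is 107.171.128.0/17 -> RTR-D
At RTR-D: longest match for 107.171.174.219 is 107.168.0.0/13 -> RTR-C
At RTR-C: longest match for 107.171.174.219 is 107.160.0.0/12 -> directly connected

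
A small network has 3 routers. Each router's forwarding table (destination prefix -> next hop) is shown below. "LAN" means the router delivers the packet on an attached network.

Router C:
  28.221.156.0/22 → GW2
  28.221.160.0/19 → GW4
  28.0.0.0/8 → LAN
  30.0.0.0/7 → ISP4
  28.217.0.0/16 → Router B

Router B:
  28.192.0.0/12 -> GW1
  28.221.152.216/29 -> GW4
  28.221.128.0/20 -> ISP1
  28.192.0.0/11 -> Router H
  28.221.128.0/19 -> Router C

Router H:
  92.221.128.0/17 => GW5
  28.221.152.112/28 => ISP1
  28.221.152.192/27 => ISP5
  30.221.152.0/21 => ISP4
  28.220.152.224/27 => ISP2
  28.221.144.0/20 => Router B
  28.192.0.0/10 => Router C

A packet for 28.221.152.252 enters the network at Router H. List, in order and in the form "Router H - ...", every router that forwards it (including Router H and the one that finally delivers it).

Router H - Router B - Router C

At Router H: longest match for 28.221.152.252 is 28.221.144.0/20 -> Router B
At Router B: longest match for 28.221.152.252 is 28.221.128.0/19 -> Router C
At Router C: longest match for 28.221.152.252 is 28.0.0.0/8 -> LAN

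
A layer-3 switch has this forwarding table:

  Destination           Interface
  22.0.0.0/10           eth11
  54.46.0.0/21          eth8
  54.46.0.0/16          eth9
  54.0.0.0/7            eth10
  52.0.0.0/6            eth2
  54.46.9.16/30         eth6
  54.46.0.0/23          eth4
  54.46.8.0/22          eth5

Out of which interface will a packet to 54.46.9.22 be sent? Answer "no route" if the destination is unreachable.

eth5

Routes whose prefix contains 54.46.9.22:
  52.0.0.0/6 (52.0.0.0 - 55.255.255.255) -> eth2
  54.0.0.0/7 (54.0.0.0 - 55.255.255.255) -> eth10
  54.46.0.0/16 (54.46.0.0 - 54.46.255.255) -> eth9
  54.46.8.0/22 (54.46.8.0 - 54.46.11.255) -> eth5
More-specific entries that do NOT match:
  54.46.9.16/30 (54.46.9.16 - 54.46.9.19) does not contain 54.46.9.22
  54.46.0.0/23 (54.46.0.0 - 54.46.1.255) does not contain 54.46.9.22
Longest matching prefix is /22 -> interface eth5.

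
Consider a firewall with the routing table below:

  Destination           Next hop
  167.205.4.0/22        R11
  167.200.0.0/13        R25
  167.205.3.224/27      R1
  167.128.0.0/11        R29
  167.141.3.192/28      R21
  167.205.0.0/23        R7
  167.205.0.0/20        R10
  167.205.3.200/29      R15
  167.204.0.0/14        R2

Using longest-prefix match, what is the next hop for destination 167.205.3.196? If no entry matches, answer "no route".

Routes whose prefix contains 167.205.3.196:
  167.200.0.0/13 (167.200.0.0 - 167.207.255.255) -> R25
  167.204.0.0/14 (167.204.0.0 - 167.207.255.255) -> R2
  167.205.0.0/20 (167.205.0.0 - 167.205.15.255) -> R10
More-specific entries that do NOT match:
  167.205.3.200/29 (167.205.3.200 - 167.205.3.207) does not contain 167.205.3.196
  167.141.3.192/28 (167.141.3.192 - 167.141.3.207) does not contain 167.205.3.196
  167.205.3.224/27 (167.205.3.224 - 167.205.3.255) does not contain 167.205.3.196
  167.205.0.0/23 (167.205.0.0 - 167.205.1.255) does not contain 167.205.3.196
  167.205.4.0/22 (167.205.4.0 - 167.205.7.255) does not contain 167.205.3.196
Longest matching prefix is /20 -> next hop R10.

R10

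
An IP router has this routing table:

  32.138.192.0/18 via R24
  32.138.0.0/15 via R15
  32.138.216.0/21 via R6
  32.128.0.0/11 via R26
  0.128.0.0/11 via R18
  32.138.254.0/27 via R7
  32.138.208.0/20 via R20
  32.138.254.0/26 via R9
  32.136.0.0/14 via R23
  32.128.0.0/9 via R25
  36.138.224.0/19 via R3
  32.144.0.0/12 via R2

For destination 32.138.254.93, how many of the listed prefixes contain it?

5

Prefixes containing 32.138.254.93:
  32.128.0.0/9 (32.128.0.0 - 32.255.255.255)
  32.128.0.0/11 (32.128.0.0 - 32.159.255.255)
  32.136.0.0/14 (32.136.0.0 - 32.139.255.255)
  32.138.0.0/15 (32.138.0.0 - 32.139.255.255)
  32.138.192.0/18 (32.138.192.0 - 32.138.255.255)
Total matching entries: 5.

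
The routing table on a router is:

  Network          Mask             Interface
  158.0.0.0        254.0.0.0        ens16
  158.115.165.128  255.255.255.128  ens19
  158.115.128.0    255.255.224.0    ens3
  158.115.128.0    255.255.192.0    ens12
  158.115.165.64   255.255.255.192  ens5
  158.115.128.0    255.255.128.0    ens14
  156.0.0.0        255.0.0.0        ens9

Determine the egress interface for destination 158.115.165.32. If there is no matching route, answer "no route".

ens12

Routes whose prefix contains 158.115.165.32:
  158.0.0.0/7 (158.0.0.0 - 159.255.255.255) -> ens16
  158.115.128.0/17 (158.115.128.0 - 158.115.255.255) -> ens14
  158.115.128.0/18 (158.115.128.0 - 158.115.191.255) -> ens12
More-specific entries that do NOT match:
  158.115.165.64/26 (158.115.165.64 - 158.115.165.127) does not contain 158.115.165.32
  158.115.165.128/25 (158.115.165.128 - 158.115.165.255) does not contain 158.115.165.32
  158.115.128.0/19 (158.115.128.0 - 158.115.159.255) does not contain 158.115.165.32
Longest matching prefix is /18 -> interface ens12.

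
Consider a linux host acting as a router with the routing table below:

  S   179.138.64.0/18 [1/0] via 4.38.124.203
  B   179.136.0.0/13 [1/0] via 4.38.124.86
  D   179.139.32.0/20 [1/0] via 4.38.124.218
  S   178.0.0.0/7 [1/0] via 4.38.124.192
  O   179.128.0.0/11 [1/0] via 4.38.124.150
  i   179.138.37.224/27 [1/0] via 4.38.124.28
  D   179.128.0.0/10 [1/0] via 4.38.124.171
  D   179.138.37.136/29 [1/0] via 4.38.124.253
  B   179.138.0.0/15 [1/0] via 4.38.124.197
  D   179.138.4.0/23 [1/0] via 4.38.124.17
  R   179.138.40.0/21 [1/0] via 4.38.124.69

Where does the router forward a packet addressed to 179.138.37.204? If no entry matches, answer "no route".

4.38.124.197

Routes whose prefix contains 179.138.37.204:
  178.0.0.0/7 (178.0.0.0 - 179.255.255.255) -> 4.38.124.192
  179.128.0.0/10 (179.128.0.0 - 179.191.255.255) -> 4.38.124.171
  179.128.0.0/11 (179.128.0.0 - 179.159.255.255) -> 4.38.124.150
  179.136.0.0/13 (179.136.0.0 - 179.143.255.255) -> 4.38.124.86
  179.138.0.0/15 (179.138.0.0 - 179.139.255.255) -> 4.38.124.197
More-specific entries that do NOT match:
  179.138.37.136/29 (179.138.37.136 - 179.138.37.143) does not contain 179.138.37.204
  179.138.37.224/27 (179.138.37.224 - 179.138.37.255) does not contain 179.138.37.204
  179.138.4.0/23 (179.138.4.0 - 179.138.5.255) does not contain 179.138.37.204
  179.138.40.0/21 (179.138.40.0 - 179.138.47.255) does not contain 179.138.37.204
  179.139.32.0/20 (179.139.32.0 - 179.139.47.255) does not contain 179.138.37.204
  179.138.64.0/18 (179.138.64.0 - 179.138.127.255) does not contain 179.138.37.204
Longest matching prefix is /15 -> next hop 4.38.124.197.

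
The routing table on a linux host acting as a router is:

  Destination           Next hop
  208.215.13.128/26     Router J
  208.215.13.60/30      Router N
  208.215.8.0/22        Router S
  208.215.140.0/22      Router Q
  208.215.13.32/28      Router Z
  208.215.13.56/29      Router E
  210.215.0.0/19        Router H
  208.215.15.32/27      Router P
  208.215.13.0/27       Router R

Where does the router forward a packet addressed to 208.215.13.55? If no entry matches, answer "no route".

no route

No entry's prefix contains 208.215.13.55; there is no default route.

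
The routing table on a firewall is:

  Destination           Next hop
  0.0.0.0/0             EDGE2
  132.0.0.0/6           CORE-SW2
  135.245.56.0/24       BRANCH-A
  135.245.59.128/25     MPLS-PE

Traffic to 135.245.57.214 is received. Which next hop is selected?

Routes whose prefix contains 135.245.57.214:
  0.0.0.0/0 (default, matches everything) -> EDGE2
  132.0.0.0/6 (132.0.0.0 - 135.255.255.255) -> CORE-SW2
More-specific entries that do NOT match:
  135.245.59.128/25 (135.245.59.128 - 135.245.59.255) does not contain 135.245.57.214
  135.245.56.0/24 (135.245.56.0 - 135.245.56.255) does not contain 135.245.57.214
Longest matching prefix is /6 -> next hop CORE-SW2.

CORE-SW2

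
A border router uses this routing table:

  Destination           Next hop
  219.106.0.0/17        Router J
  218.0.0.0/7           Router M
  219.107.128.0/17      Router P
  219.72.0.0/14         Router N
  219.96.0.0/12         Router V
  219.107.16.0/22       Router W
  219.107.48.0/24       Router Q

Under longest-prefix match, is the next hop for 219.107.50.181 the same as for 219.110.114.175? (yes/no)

yes

219.107.50.181: longest match 219.96.0.0/12 -> Router V
219.110.114.175: longest match 219.96.0.0/12 -> Router V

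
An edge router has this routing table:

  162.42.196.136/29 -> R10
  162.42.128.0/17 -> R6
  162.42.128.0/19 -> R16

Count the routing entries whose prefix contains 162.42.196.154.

1

Prefixes containing 162.42.196.154:
  162.42.128.0/17 (162.42.128.0 - 162.42.255.255)
Total matching entries: 1.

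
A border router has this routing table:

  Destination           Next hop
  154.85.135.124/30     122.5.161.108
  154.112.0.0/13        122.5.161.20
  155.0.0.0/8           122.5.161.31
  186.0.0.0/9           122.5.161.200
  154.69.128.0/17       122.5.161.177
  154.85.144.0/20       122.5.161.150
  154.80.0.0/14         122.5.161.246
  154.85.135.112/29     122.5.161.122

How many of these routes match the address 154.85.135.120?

0

No listed prefix contains 154.85.135.120.
Total matching entries: 0.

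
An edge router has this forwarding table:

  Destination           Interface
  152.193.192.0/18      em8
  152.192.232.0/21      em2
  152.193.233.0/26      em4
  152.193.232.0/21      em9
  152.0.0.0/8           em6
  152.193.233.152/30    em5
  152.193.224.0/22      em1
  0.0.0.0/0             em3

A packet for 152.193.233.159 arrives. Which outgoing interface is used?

em9

Routes whose prefix contains 152.193.233.159:
  0.0.0.0/0 (default, matches everything) -> em3
  152.0.0.0/8 (152.0.0.0 - 152.255.255.255) -> em6
  152.193.192.0/18 (152.193.192.0 - 152.193.255.255) -> em8
  152.193.232.0/21 (152.193.232.0 - 152.193.239.255) -> em9
More-specific entries that do NOT match:
  152.193.233.152/30 (152.193.233.152 - 152.193.233.155) does not contain 152.193.233.159
  152.193.233.0/26 (152.193.233.0 - 152.193.233.63) does not contain 152.193.233.159
  152.193.224.0/22 (152.193.224.0 - 152.193.227.255) does not contain 152.193.233.159
Longest matching prefix is /21 -> interface em9.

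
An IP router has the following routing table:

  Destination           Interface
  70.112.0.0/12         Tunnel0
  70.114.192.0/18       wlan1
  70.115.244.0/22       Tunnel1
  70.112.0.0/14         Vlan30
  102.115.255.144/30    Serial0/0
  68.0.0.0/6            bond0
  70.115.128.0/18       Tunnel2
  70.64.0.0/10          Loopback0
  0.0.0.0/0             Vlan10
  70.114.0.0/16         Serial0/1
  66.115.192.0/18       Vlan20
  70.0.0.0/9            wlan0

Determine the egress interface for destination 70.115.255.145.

Vlan30

Routes whose prefix contains 70.115.255.145:
  0.0.0.0/0 (default, matches everything) -> Vlan10
  68.0.0.0/6 (68.0.0.0 - 71.255.255.255) -> bond0
  70.0.0.0/9 (70.0.0.0 - 70.127.255.255) -> wlan0
  70.64.0.0/10 (70.64.0.0 - 70.127.255.255) -> Loopback0
  70.112.0.0/12 (70.112.0.0 - 70.127.255.255) -> Tunnel0
  70.112.0.0/14 (70.112.0.0 - 70.115.255.255) -> Vlan30
More-specific entries that do NOT match:
  102.115.255.144/30 (102.115.255.144 - 102.115.255.147) does not contain 70.115.255.145
  70.115.244.0/22 (70.115.244.0 - 70.115.247.255) does not contain 70.115.255.145
  70.114.192.0/18 (70.114.192.0 - 70.114.255.255) does not contain 70.115.255.145
  70.115.128.0/18 (70.115.128.0 - 70.115.191.255) does not contain 70.115.255.145
  66.115.192.0/18 (66.115.192.0 - 66.115.255.255) does not contain 70.115.255.145
  70.114.0.0/16 (70.114.0.0 - 70.114.255.255) does not contain 70.115.255.145
Longest matching prefix is /14 -> interface Vlan30.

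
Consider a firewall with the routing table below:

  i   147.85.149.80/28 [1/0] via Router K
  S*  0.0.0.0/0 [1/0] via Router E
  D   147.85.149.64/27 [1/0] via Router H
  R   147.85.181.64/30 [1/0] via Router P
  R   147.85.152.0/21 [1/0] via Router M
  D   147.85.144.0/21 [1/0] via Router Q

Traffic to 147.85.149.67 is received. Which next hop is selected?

Router H

Routes whose prefix contains 147.85.149.67:
  0.0.0.0/0 (default, matches everything) -> Router E
  147.85.144.0/21 (147.85.144.0 - 147.85.151.255) -> Router Q
  147.85.149.64/27 (147.85.149.64 - 147.85.149.95) -> Router H
More-specific entries that do NOT match:
  147.85.181.64/30 (147.85.181.64 - 147.85.181.67) does not contain 147.85.149.67
  147.85.149.80/28 (147.85.149.80 - 147.85.149.95) does not contain 147.85.149.67
Longest matching prefix is /27 -> next hop Router H.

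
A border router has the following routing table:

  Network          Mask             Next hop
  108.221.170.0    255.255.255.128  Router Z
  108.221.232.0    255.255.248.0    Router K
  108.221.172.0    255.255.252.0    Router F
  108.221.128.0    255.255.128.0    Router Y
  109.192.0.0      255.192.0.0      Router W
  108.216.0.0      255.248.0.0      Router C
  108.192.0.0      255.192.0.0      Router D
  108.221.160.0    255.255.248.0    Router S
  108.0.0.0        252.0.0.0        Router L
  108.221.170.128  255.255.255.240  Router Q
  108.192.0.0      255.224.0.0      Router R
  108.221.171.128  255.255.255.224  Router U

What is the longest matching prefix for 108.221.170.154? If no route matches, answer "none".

108.221.128.0/17

Entries matching 108.221.170.154:
  108.0.0.0/6 (108.0.0.0 - 111.255.255.255)
  108.192.0.0/10 (108.192.0.0 - 108.255.255.255)
  108.192.0.0/11 (108.192.0.0 - 108.223.255.255)
  108.216.0.0/13 (108.216.0.0 - 108.223.255.255)
  108.221.128.0/17 (108.221.128.0 - 108.221.255.255)
Most specific is 108.221.128.0/17.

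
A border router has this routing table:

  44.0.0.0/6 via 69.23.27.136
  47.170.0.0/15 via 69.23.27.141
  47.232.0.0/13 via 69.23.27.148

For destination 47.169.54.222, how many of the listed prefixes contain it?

1

Prefixes containing 47.169.54.222:
  44.0.0.0/6 (44.0.0.0 - 47.255.255.255)
Total matching entries: 1.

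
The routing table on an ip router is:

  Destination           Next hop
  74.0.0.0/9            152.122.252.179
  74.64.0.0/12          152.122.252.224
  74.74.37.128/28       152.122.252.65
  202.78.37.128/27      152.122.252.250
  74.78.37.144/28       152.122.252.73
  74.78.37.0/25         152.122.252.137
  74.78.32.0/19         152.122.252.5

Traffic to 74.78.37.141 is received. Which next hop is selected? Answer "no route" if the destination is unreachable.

Routes whose prefix contains 74.78.37.141:
  74.0.0.0/9 (74.0.0.0 - 74.127.255.255) -> 152.122.252.179
  74.64.0.0/12 (74.64.0.0 - 74.79.255.255) -> 152.122.252.224
  74.78.32.0/19 (74.78.32.0 - 74.78.63.255) -> 152.122.252.5
More-specific entries that do NOT match:
  74.74.37.128/28 (74.74.37.128 - 74.74.37.143) does not contain 74.78.37.141
  74.78.37.144/28 (74.78.37.144 - 74.78.37.159) does not contain 74.78.37.141
  202.78.37.128/27 (202.78.37.128 - 202.78.37.159) does not contain 74.78.37.141
  74.78.37.0/25 (74.78.37.0 - 74.78.37.127) does not contain 74.78.37.141
Longest matching prefix is /19 -> next hop 152.122.252.5.

152.122.252.5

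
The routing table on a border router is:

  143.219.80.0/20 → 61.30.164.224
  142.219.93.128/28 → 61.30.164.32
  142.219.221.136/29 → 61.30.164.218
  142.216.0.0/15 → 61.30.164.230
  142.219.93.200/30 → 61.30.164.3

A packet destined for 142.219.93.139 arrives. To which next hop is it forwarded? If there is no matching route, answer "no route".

Routes whose prefix contains 142.219.93.139:
  142.219.93.128/28 (142.219.93.128 - 142.219.93.143) -> 61.30.164.32
More-specific entries that do NOT match:
  142.219.93.200/30 (142.219.93.200 - 142.219.93.203) does not contain 142.219.93.139
  142.219.221.136/29 (142.219.221.136 - 142.219.221.143) does not contain 142.219.93.139
Longest matching prefix is /28 -> next hop 61.30.164.32.

61.30.164.32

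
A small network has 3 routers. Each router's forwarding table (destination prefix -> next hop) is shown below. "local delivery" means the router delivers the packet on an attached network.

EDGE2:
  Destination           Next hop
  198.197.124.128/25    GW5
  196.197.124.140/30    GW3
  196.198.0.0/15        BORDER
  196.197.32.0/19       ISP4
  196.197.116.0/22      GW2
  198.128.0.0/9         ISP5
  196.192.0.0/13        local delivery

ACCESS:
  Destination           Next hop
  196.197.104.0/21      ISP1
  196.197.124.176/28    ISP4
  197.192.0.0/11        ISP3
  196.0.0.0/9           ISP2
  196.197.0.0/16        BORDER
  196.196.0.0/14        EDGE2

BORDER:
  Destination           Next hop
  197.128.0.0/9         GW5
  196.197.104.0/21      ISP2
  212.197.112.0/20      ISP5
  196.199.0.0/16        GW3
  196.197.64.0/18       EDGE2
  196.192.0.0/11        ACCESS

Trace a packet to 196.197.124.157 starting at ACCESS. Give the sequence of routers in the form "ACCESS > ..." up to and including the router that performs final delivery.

ACCESS > BORDER > EDGE2

At ACCESS: longest match for 196.197.124.157 is 196.197.0.0/16 -> BORDER
At BORDER: longest match for 196.197.124.157 is 196.197.64.0/18 -> EDGE2
At EDGE2: longest match for 196.197.124.157 is 196.192.0.0/13 -> local delivery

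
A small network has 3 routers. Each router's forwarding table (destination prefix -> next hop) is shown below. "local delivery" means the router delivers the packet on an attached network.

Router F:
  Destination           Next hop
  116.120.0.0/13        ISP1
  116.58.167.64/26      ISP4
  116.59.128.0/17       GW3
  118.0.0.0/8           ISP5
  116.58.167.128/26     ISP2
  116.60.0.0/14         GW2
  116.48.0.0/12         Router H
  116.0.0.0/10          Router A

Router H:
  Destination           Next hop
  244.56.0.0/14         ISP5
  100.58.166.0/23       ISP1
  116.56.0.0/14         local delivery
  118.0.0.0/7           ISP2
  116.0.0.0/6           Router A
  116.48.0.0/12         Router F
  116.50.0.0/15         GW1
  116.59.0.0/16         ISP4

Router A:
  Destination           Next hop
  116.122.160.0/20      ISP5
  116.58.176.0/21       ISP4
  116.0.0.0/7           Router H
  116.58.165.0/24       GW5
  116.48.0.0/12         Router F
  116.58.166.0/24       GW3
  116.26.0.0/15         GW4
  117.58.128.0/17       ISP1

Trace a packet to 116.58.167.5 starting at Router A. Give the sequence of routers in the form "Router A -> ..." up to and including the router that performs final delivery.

At Router A: longest match for 116.58.167.5 is 116.48.0.0/12 -> Router F
At Router F: longest match for 116.58.167.5 is 116.48.0.0/12 -> Router H
At Router H: longest match for 116.58.167.5 is 116.56.0.0/14 -> local delivery

Router A -> Router F -> Router H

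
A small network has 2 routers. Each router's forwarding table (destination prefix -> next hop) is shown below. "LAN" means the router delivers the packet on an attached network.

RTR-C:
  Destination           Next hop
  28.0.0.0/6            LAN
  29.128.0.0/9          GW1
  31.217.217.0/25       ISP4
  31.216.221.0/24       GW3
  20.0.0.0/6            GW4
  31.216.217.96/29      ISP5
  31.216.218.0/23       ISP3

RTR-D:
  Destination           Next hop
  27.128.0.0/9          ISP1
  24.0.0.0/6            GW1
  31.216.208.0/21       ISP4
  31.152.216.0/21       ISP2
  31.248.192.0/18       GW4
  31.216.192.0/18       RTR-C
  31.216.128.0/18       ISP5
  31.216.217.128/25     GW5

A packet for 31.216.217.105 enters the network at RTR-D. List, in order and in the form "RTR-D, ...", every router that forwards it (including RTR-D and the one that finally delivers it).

RTR-D, RTR-C

At RTR-D: longest match for 31.216.217.105 is 31.216.192.0/18 -> RTR-C
At RTR-C: longest match for 31.216.217.105 is 28.0.0.0/6 -> LAN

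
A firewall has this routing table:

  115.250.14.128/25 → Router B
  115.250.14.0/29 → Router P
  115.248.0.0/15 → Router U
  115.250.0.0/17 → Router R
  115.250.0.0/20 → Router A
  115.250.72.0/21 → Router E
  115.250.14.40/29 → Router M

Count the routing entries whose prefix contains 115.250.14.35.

Prefixes containing 115.250.14.35:
  115.250.0.0/17 (115.250.0.0 - 115.250.127.255)
  115.250.0.0/20 (115.250.0.0 - 115.250.15.255)
Total matching entries: 2.

2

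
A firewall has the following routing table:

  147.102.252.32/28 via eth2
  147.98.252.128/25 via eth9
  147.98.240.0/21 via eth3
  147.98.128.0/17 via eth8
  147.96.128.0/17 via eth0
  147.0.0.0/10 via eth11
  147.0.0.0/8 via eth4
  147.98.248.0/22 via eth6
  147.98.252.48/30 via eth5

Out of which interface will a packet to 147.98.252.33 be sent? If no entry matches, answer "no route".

eth8

Routes whose prefix contains 147.98.252.33:
  147.0.0.0/8 (147.0.0.0 - 147.255.255.255) -> eth4
  147.98.128.0/17 (147.98.128.0 - 147.98.255.255) -> eth8
More-specific entries that do NOT match:
  147.98.252.48/30 (147.98.252.48 - 147.98.252.51) does not contain 147.98.252.33
  147.102.252.32/28 (147.102.252.32 - 147.102.252.47) does not contain 147.98.252.33
  147.98.252.128/25 (147.98.252.128 - 147.98.252.255) does not contain 147.98.252.33
  147.98.248.0/22 (147.98.248.0 - 147.98.251.255) does not contain 147.98.252.33
  147.98.240.0/21 (147.98.240.0 - 147.98.247.255) does not contain 147.98.252.33
Longest matching prefix is /17 -> interface eth8.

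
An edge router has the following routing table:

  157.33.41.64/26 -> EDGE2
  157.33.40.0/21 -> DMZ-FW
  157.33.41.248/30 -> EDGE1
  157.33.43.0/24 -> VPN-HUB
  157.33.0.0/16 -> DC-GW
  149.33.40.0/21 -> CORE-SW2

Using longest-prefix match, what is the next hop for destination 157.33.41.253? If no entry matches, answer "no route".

DMZ-FW

Routes whose prefix contains 157.33.41.253:
  157.33.0.0/16 (157.33.0.0 - 157.33.255.255) -> DC-GW
  157.33.40.0/21 (157.33.40.0 - 157.33.47.255) -> DMZ-FW
More-specific entries that do NOT match:
  157.33.41.248/30 (157.33.41.248 - 157.33.41.251) does not contain 157.33.41.253
  157.33.41.64/26 (157.33.41.64 - 157.33.41.127) does not contain 157.33.41.253
  157.33.43.0/24 (157.33.43.0 - 157.33.43.255) does not contain 157.33.41.253
Longest matching prefix is /21 -> next hop DMZ-FW.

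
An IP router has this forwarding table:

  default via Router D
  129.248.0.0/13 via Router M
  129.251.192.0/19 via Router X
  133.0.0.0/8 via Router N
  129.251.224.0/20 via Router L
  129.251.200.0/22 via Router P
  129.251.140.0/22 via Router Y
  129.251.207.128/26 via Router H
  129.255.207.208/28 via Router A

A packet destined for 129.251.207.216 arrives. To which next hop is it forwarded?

Router X

Routes whose prefix contains 129.251.207.216:
  0.0.0.0/0 (default, matches everything) -> Router D
  129.248.0.0/13 (129.248.0.0 - 129.255.255.255) -> Router M
  129.251.192.0/19 (129.251.192.0 - 129.251.223.255) -> Router X
More-specific entries that do NOT match:
  129.255.207.208/28 (129.255.207.208 - 129.255.207.223) does not contain 129.251.207.216
  129.251.207.128/26 (129.251.207.128 - 129.251.207.191) does not contain 129.251.207.216
  129.251.200.0/22 (129.251.200.0 - 129.251.203.255) does not contain 129.251.207.216
  129.251.140.0/22 (129.251.140.0 - 129.251.143.255) does not contain 129.251.207.216
  129.251.224.0/20 (129.251.224.0 - 129.251.239.255) does not contain 129.251.207.216
Longest matching prefix is /19 -> next hop Router X.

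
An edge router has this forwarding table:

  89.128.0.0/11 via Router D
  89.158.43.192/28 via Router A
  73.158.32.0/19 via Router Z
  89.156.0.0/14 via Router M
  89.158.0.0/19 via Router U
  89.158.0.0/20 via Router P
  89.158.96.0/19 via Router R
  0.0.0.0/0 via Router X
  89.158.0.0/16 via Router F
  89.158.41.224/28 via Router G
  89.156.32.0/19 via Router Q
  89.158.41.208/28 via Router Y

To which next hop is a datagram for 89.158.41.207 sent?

Router F

Routes whose prefix contains 89.158.41.207:
  0.0.0.0/0 (default, matches everything) -> Router X
  89.128.0.0/11 (89.128.0.0 - 89.159.255.255) -> Router D
  89.156.0.0/14 (89.156.0.0 - 89.159.255.255) -> Router M
  89.158.0.0/16 (89.158.0.0 - 89.158.255.255) -> Router F
More-specific entries that do NOT match:
  89.158.43.192/28 (89.158.43.192 - 89.158.43.207) does not contain 89.158.41.207
  89.158.41.224/28 (89.158.41.224 - 89.158.41.239) does not contain 89.158.41.207
  89.158.41.208/28 (89.158.41.208 - 89.158.41.223) does not contain 89.158.41.207
  89.158.0.0/20 (89.158.0.0 - 89.158.15.255) does not contain 89.158.41.207
  73.158.32.0/19 (73.158.32.0 - 73.158.63.255) does not contain 89.158.41.207
  89.158.0.0/19 (89.158.0.0 - 89.158.31.255) does not contain 89.158.41.207
  89.158.96.0/19 (89.158.96.0 - 89.158.127.255) does not contain 89.158.41.207
  89.156.32.0/19 (89.156.32.0 - 89.156.63.255) does not contain 89.158.41.207
Longest matching prefix is /16 -> next hop Router F.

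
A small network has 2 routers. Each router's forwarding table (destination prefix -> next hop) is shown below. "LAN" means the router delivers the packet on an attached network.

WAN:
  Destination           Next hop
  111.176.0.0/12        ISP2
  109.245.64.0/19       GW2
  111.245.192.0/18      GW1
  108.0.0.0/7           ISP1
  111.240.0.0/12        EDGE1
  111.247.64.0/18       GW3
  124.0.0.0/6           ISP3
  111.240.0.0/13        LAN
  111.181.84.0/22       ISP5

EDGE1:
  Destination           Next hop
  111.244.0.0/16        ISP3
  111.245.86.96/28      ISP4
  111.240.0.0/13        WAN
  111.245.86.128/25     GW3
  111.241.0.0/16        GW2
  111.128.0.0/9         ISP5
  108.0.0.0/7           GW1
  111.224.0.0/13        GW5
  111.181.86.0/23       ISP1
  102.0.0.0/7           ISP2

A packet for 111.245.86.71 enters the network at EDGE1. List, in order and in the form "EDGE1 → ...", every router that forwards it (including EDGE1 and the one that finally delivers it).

At EDGE1: longest match for 111.245.86.71 is 111.240.0.0/13 -> WAN
At WAN: longest match for 111.245.86.71 is 111.240.0.0/13 -> LAN

EDGE1 → WAN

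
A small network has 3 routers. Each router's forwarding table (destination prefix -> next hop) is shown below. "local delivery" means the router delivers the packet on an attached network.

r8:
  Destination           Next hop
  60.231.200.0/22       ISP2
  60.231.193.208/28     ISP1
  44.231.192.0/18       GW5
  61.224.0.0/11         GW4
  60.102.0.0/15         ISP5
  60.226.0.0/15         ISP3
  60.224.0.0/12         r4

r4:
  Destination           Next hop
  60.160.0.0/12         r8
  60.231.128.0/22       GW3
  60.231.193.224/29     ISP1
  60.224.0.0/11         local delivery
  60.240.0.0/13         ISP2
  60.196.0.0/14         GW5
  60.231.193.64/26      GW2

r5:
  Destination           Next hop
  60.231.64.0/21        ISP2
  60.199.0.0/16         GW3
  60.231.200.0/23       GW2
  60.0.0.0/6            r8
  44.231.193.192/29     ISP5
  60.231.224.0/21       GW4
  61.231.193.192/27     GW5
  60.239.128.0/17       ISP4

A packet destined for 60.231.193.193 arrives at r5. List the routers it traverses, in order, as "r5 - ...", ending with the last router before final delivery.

At r5: longest match for 60.231.193.193 is 60.0.0.0/6 -> r8
At r8: longest match for 60.231.193.193 is 60.224.0.0/12 -> r4
At r4: longest match for 60.231.193.193 is 60.224.0.0/11 -> local delivery

r5 - r8 - r4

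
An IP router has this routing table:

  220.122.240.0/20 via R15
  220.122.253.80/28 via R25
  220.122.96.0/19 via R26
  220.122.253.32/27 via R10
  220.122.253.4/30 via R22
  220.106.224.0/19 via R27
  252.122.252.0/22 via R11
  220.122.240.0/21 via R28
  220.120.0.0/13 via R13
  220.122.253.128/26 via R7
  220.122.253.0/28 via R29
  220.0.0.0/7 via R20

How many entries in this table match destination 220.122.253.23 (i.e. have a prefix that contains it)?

Prefixes containing 220.122.253.23:
  220.0.0.0/7 (220.0.0.0 - 221.255.255.255)
  220.120.0.0/13 (220.120.0.0 - 220.127.255.255)
  220.122.240.0/20 (220.122.240.0 - 220.122.255.255)
Total matching entries: 3.

3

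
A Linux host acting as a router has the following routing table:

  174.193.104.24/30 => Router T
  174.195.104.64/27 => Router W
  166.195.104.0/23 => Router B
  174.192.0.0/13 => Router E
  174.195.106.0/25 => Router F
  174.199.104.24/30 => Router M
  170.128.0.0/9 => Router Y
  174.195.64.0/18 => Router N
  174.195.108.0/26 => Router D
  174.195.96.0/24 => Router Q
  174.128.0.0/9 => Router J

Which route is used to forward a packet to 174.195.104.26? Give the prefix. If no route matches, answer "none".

174.195.64.0/18

Entries matching 174.195.104.26:
  174.128.0.0/9 (174.128.0.0 - 174.255.255.255)
  174.192.0.0/13 (174.192.0.0 - 174.199.255.255)
  174.195.64.0/18 (174.195.64.0 - 174.195.127.255)
Most specific is 174.195.64.0/18.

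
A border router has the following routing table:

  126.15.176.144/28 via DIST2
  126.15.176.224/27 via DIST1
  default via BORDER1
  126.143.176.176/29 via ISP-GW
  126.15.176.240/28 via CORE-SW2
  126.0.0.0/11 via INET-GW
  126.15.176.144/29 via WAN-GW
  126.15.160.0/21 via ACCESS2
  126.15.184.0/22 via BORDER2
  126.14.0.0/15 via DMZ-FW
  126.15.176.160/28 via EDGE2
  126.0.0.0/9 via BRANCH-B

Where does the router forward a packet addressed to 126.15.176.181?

DMZ-FW

Routes whose prefix contains 126.15.176.181:
  0.0.0.0/0 (default, matches everything) -> BORDER1
  126.0.0.0/9 (126.0.0.0 - 126.127.255.255) -> BRANCH-B
  126.0.0.0/11 (126.0.0.0 - 126.31.255.255) -> INET-GW
  126.14.0.0/15 (126.14.0.0 - 126.15.255.255) -> DMZ-FW
More-specific entries that do NOT match:
  126.143.176.176/29 (126.143.176.176 - 126.143.176.183) does not contain 126.15.176.181
  126.15.176.144/29 (126.15.176.144 - 126.15.176.151) does not contain 126.15.176.181
  126.15.176.144/28 (126.15.176.144 - 126.15.176.159) does not contain 126.15.176.181
  126.15.176.240/28 (126.15.176.240 - 126.15.176.255) does not contain 126.15.176.181
  126.15.176.160/28 (126.15.176.160 - 126.15.176.175) does not contain 126.15.176.181
  126.15.176.224/27 (126.15.176.224 - 126.15.176.255) does not contain 126.15.176.181
  126.15.184.0/22 (126.15.184.0 - 126.15.187.255) does not contain 126.15.176.181
  126.15.160.0/21 (126.15.160.0 - 126.15.167.255) does not contain 126.15.176.181
Longest matching prefix is /15 -> next hop DMZ-FW.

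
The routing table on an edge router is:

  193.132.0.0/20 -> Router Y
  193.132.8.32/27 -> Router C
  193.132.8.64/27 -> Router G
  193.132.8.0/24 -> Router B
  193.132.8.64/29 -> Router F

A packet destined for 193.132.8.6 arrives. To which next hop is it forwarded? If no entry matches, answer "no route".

Router B

Routes whose prefix contains 193.132.8.6:
  193.132.0.0/20 (193.132.0.0 - 193.132.15.255) -> Router Y
  193.132.8.0/24 (193.132.8.0 - 193.132.8.255) -> Router B
More-specific entries that do NOT match:
  193.132.8.64/29 (193.132.8.64 - 193.132.8.71) does not contain 193.132.8.6
  193.132.8.32/27 (193.132.8.32 - 193.132.8.63) does not contain 193.132.8.6
  193.132.8.64/27 (193.132.8.64 - 193.132.8.95) does not contain 193.132.8.6
Longest matching prefix is /24 -> next hop Router B.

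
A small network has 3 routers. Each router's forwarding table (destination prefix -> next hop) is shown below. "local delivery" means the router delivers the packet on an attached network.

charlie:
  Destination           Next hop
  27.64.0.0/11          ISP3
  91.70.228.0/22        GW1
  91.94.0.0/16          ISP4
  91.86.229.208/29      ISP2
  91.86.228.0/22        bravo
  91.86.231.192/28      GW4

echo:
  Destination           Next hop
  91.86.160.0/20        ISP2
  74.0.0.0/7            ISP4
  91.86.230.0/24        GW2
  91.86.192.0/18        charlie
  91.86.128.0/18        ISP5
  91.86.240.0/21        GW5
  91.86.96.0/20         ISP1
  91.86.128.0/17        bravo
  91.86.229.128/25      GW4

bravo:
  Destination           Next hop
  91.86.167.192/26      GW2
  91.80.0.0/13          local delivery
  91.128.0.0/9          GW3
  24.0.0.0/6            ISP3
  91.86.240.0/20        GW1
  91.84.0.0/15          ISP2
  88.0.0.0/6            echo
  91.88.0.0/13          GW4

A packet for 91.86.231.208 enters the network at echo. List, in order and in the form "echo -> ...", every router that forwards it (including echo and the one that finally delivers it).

echo -> charlie -> bravo

At echo: longest match for 91.86.231.208 is 91.86.192.0/18 -> charlie
At charlie: longest match for 91.86.231.208 is 91.86.228.0/22 -> bravo
At bravo: longest match for 91.86.231.208 is 91.80.0.0/13 -> local delivery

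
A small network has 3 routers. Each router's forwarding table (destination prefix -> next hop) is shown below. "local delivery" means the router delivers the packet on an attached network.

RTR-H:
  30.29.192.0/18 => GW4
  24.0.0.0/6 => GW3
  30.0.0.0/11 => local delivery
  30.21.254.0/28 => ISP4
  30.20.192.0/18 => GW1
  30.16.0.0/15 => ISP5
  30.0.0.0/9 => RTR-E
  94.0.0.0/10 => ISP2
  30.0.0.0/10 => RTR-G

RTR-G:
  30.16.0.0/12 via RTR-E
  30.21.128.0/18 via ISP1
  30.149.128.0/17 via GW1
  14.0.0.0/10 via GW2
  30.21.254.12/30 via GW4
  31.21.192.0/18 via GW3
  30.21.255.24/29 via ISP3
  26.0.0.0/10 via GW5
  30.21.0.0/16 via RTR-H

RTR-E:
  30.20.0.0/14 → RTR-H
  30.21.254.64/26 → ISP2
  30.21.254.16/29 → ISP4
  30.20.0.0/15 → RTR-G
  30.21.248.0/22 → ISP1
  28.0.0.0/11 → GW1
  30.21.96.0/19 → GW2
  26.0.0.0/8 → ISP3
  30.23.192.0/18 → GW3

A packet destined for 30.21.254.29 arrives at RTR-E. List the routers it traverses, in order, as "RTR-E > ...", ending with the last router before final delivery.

At RTR-E: longest match for 30.21.254.29 is 30.20.0.0/15 -> RTR-G
At RTR-G: longest match for 30.21.254.29 is 30.21.0.0/16 -> RTR-H
At RTR-H: longest match for 30.21.254.29 is 30.0.0.0/11 -> local delivery

RTR-E > RTR-G > RTR-H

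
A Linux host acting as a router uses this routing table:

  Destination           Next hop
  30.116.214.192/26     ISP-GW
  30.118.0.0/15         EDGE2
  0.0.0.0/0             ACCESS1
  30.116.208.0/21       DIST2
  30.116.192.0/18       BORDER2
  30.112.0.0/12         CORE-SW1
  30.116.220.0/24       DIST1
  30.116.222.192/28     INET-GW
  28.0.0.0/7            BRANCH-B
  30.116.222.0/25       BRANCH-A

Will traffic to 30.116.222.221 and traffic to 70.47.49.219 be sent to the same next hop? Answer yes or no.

30.116.222.221: longest match 30.116.192.0/18 -> BORDER2
70.47.49.219: longest match 0.0.0.0/0 -> ACCESS1

no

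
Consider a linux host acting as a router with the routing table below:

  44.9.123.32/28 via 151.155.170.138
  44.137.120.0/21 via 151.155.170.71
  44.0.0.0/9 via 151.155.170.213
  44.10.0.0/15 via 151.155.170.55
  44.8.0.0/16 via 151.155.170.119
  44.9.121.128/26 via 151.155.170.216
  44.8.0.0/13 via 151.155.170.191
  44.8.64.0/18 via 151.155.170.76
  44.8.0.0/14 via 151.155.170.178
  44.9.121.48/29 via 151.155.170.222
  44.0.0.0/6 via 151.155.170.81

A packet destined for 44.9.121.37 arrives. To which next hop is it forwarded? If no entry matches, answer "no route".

151.155.170.178

Routes whose prefix contains 44.9.121.37:
  44.0.0.0/6 (44.0.0.0 - 47.255.255.255) -> 151.155.170.81
  44.0.0.0/9 (44.0.0.0 - 44.127.255.255) -> 151.155.170.213
  44.8.0.0/13 (44.8.0.0 - 44.15.255.255) -> 151.155.170.191
  44.8.0.0/14 (44.8.0.0 - 44.11.255.255) -> 151.155.170.178
More-specific entries that do NOT match:
  44.9.121.48/29 (44.9.121.48 - 44.9.121.55) does not contain 44.9.121.37
  44.9.123.32/28 (44.9.123.32 - 44.9.123.47) does not contain 44.9.121.37
  44.9.121.128/26 (44.9.121.128 - 44.9.121.191) does not contain 44.9.121.37
  44.137.120.0/21 (44.137.120.0 - 44.137.127.255) does not contain 44.9.121.37
  44.8.64.0/18 (44.8.64.0 - 44.8.127.255) does not contain 44.9.121.37
  44.8.0.0/16 (44.8.0.0 - 44.8.255.255) does not contain 44.9.121.37
  44.10.0.0/15 (44.10.0.0 - 44.11.255.255) does not contain 44.9.121.37
Longest matching prefix is /14 -> next hop 151.155.170.178.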